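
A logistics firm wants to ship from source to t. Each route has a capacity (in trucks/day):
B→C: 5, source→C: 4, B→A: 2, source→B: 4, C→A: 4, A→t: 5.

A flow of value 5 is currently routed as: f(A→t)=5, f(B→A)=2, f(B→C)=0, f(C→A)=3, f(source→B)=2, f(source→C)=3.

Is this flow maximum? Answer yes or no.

Yes

Residual reachable from source: {A, B, C, source}; t is not reachable.
Saturated cut: A→t with total capacity 5 = current flow value. Flow is maximum.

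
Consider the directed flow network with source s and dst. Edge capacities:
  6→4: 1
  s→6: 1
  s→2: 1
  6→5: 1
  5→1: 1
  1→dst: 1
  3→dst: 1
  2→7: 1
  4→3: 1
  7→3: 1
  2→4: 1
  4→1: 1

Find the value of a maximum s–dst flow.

Augment s→6→5→1→dst: bottleneck 1. Total 1.
Augment s→2→4→3→dst: bottleneck 1. Total 2.
No augmenting path remains in the residual graph.

2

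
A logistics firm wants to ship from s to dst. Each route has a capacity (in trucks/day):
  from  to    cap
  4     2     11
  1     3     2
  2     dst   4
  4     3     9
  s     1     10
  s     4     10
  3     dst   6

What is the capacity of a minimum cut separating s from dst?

Max flow = 10 (via 3 augmenting paths).
In the residual at optimum, the set reachable from s is {1, 2, 3, 4, s}.
Cut edges: 3→dst (cap 6), 2→dst (cap 4). Sum = 10.

10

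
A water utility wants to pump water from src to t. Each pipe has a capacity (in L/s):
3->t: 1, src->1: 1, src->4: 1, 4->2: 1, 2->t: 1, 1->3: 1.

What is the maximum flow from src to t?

Augment src->4->2->t: bottleneck 1. Total 1.
Augment src->1->3->t: bottleneck 1. Total 2.
No augmenting path remains in the residual graph.

2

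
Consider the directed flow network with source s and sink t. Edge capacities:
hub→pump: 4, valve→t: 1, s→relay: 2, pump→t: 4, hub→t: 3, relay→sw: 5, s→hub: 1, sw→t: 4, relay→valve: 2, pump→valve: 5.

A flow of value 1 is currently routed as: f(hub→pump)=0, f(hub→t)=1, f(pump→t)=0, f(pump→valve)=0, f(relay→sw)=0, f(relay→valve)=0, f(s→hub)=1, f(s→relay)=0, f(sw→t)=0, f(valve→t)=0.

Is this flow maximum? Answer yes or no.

Residual path s→relay→sw→t has bottleneck 2 > 0.
Pushing 2 along it raises the flow to 3, so the given flow is not maximum.

No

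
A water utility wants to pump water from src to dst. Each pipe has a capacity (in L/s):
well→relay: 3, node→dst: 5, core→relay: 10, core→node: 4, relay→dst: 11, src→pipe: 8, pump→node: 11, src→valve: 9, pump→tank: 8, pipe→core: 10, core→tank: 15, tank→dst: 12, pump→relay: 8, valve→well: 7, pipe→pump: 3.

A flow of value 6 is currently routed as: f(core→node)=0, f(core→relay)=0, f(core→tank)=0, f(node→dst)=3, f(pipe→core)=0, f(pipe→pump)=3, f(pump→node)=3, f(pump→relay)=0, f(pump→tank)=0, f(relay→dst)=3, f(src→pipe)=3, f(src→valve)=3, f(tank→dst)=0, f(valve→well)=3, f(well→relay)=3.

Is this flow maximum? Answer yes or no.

Residual path src→pipe→core→relay→dst has bottleneck 5 > 0.
Pushing 5 along it raises the flow to 11, so the given flow is not maximum.

No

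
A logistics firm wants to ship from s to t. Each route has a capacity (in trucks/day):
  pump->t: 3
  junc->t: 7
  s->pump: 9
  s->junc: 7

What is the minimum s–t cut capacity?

10

Max flow = 10 (via 2 augmenting paths).
In the residual at optimum, the set reachable from s is {pump, s}.
Cut edges: s->junc (cap 7), pump->t (cap 3). Sum = 10.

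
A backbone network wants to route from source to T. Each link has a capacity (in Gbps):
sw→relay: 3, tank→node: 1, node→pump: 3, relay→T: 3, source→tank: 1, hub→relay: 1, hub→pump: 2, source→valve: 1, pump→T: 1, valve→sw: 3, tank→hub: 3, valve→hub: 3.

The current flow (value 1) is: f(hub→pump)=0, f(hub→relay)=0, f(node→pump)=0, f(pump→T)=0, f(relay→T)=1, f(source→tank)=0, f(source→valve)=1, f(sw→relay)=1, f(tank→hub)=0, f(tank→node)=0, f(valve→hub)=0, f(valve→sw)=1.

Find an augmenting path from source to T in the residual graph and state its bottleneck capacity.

source→tank→hub→relay→T, bottleneck 1

Residual along source→tank→hub→relay→T: source→tank: 1, tank→hub: 3, hub→relay: 1, relay→T: 2.
Bottleneck = min = 1.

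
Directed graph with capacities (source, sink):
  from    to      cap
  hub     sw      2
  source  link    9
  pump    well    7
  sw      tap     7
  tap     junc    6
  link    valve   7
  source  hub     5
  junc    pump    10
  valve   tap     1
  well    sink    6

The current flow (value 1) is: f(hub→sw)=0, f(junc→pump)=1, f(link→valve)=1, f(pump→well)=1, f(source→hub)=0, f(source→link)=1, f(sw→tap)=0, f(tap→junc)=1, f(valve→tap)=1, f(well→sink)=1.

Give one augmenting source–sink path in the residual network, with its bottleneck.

source→hub→sw→tap→junc→pump→well→sink, bottleneck 2

Residual along source→hub→sw→tap→junc→pump→well→sink: source→hub: 5, hub→sw: 2, sw→tap: 7, tap→junc: 5, junc→pump: 9, pump→well: 6, well→sink: 5.
Bottleneck = min = 2.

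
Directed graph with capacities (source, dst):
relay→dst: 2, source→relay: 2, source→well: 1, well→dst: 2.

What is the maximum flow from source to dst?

Augment source→relay→dst: bottleneck 2. Total 2.
Augment source→well→dst: bottleneck 1. Total 3.
No augmenting path remains in the residual graph.

3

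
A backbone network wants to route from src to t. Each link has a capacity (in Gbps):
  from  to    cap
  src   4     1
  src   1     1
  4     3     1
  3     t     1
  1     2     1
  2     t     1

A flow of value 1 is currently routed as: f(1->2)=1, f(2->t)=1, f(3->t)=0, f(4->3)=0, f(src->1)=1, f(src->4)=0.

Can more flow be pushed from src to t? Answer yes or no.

Yes

Residual path src->4->3->t has bottleneck 1 > 0.
Pushing 1 along it raises the flow to 2, so the given flow is not maximum.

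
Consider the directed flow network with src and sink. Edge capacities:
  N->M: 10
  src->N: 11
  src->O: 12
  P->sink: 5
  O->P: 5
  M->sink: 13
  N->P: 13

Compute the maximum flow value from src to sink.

Augment src->N->M->sink: bottleneck 10. Total 10.
Augment src->N->P->sink: bottleneck 1. Total 11.
Augment src->O->P->sink: bottleneck 4. Total 15.
No augmenting path remains in the residual graph.

15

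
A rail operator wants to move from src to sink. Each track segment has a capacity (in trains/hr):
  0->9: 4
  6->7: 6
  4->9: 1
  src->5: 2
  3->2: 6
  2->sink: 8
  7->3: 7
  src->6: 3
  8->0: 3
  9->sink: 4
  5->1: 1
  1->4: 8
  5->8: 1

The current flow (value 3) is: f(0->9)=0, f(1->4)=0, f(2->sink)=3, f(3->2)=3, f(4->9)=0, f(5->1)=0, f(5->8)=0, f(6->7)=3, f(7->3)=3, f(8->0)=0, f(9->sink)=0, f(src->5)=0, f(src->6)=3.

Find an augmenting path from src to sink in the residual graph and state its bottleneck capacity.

src->5->8->0->9->sink, bottleneck 1

Residual along src->5->8->0->9->sink: src->5: 2, 5->8: 1, 8->0: 3, 0->9: 4, 9->sink: 4.
Bottleneck = min = 1.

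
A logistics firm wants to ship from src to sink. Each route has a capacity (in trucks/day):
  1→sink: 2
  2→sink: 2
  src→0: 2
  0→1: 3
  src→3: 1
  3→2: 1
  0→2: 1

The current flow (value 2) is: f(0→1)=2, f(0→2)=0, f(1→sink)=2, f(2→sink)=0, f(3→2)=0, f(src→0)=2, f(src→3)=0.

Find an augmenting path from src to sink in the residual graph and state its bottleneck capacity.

src→3→2→sink, bottleneck 1

Residual along src→3→2→sink: src→3: 1, 3→2: 1, 2→sink: 2.
Bottleneck = min = 1.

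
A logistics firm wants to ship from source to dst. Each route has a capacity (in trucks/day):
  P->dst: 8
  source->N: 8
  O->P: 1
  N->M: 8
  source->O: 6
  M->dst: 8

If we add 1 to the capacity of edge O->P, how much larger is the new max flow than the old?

Original max flow = 9.
After raising cap(O->P), augmenting paths through that edge carry 1 more unit.
New max flow = 10. Increase = 1.

1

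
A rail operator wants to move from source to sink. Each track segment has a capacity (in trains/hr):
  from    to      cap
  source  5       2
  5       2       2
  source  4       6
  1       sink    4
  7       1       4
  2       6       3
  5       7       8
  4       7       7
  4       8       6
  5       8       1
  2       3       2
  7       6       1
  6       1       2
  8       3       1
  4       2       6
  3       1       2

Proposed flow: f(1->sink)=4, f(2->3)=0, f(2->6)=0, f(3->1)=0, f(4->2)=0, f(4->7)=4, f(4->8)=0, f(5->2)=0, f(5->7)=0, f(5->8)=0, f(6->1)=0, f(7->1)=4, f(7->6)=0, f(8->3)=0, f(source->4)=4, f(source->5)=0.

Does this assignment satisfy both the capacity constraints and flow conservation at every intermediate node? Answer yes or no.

Every edge has 0 ≤ f(e) ≤ cap(e).
At each intermediate node, inflow equals outflow.

Yes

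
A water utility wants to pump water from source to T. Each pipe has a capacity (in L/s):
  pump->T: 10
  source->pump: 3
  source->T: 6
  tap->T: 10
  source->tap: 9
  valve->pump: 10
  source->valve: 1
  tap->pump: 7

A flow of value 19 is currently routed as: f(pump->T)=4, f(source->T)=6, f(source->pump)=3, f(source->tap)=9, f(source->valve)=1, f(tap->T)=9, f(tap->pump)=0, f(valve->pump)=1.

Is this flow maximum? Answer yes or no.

Yes

Residual reachable from source: {source}; T is not reachable.
Saturated cut: source->valve, source->tap, source->pump, source->T with total capacity 19 = current flow value. Flow is maximum.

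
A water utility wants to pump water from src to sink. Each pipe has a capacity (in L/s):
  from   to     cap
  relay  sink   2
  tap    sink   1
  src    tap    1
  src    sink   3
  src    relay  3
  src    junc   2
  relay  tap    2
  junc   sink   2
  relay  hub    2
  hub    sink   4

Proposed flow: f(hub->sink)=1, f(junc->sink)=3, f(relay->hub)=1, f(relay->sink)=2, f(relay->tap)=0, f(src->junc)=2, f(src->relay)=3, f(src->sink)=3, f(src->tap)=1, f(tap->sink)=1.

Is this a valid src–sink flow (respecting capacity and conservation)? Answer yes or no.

Capacity violated on junc->sink: flow 3 > capacity 2.

No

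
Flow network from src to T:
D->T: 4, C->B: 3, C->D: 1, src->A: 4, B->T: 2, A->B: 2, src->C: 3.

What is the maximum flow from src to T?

Augment src->C->D->T: bottleneck 1. Total 1.
Augment src->C->B->T: bottleneck 2. Total 3.
No augmenting path remains in the residual graph.

3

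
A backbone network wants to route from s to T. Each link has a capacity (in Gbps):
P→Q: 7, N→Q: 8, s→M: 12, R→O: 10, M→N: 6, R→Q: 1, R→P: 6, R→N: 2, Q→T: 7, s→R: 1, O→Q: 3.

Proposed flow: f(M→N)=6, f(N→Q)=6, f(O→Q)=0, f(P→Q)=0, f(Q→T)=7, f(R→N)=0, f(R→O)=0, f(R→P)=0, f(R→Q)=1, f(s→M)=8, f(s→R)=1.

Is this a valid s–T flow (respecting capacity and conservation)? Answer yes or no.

Conservation fails at M: inflow 8 ≠ outflow 6.

No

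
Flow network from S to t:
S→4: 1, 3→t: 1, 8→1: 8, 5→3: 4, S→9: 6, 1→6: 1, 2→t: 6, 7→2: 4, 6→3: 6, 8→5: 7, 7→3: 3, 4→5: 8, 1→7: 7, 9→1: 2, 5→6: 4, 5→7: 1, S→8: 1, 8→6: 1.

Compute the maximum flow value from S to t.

4

Augment S→8→5→3→t: bottleneck 1. Total 1.
Augment S→9→1→7→2→t: bottleneck 2. Total 3.
Augment S→4→5→7→2→t: bottleneck 1. Total 4.
No augmenting path remains in the residual graph.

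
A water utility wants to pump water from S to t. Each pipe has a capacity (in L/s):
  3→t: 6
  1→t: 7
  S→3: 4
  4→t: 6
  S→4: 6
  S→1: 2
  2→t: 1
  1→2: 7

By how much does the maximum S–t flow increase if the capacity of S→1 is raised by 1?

1

Original max flow = 12.
After raising cap(S→1), augmenting paths through that edge carry 1 more unit.
New max flow = 13. Increase = 1.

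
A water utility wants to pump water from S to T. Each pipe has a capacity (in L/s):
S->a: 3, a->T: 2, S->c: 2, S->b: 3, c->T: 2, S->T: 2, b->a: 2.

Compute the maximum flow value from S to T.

6

Augment S->T: bottleneck 2. Total 2.
Augment S->c->T: bottleneck 2. Total 4.
Augment S->a->T: bottleneck 2. Total 6.
No augmenting path remains in the residual graph.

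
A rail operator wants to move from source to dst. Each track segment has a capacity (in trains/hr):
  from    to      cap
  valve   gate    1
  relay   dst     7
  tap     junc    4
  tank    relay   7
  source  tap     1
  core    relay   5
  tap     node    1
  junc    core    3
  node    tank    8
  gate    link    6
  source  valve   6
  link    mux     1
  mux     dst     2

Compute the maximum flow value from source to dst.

Augment source→valve→gate→link→mux→dst: bottleneck 1. Total 1.
Augment source→tap→junc→core→relay→dst: bottleneck 1. Total 2.
No augmenting path remains in the residual graph.

2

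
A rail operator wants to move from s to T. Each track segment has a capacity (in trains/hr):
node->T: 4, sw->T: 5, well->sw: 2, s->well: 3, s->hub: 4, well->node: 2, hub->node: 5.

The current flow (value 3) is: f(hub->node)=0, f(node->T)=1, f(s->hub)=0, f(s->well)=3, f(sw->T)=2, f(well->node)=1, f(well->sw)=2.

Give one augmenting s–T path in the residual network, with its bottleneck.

s->hub->node->T, bottleneck 3

Residual along s->hub->node->T: s->hub: 4, hub->node: 5, node->T: 3.
Bottleneck = min = 3.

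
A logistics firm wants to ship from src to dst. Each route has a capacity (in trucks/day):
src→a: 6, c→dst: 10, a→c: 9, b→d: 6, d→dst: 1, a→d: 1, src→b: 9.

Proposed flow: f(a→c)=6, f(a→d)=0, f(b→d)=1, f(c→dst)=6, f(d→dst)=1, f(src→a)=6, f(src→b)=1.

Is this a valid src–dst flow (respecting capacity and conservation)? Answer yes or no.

Every edge has 0 ≤ f(e) ≤ cap(e).
At each intermediate node, inflow equals outflow.

Yes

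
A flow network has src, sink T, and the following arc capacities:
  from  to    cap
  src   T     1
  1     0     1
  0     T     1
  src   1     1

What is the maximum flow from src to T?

2

Augment src→T: bottleneck 1. Total 1.
Augment src→1→0→T: bottleneck 1. Total 2.
No augmenting path remains in the residual graph.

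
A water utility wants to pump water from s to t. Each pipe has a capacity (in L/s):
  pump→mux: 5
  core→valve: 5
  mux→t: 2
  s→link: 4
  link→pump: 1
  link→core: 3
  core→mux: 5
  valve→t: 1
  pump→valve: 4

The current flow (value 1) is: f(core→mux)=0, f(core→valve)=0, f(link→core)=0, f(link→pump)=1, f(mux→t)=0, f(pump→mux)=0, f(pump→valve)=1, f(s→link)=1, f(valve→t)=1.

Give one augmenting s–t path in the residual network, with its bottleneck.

Residual along s→link→core→mux→t: s→link: 3, link→core: 3, core→mux: 5, mux→t: 2.
Bottleneck = min = 2.

s→link→core→mux→t, bottleneck 2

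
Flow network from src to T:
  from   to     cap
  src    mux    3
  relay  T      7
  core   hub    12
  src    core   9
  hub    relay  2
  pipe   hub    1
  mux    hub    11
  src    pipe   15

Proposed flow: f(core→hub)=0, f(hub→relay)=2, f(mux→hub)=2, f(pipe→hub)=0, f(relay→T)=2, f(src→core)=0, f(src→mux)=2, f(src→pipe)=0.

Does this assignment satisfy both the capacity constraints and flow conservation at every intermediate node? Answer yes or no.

Yes

Every edge has 0 ≤ f(e) ≤ cap(e).
At each intermediate node, inflow equals outflow.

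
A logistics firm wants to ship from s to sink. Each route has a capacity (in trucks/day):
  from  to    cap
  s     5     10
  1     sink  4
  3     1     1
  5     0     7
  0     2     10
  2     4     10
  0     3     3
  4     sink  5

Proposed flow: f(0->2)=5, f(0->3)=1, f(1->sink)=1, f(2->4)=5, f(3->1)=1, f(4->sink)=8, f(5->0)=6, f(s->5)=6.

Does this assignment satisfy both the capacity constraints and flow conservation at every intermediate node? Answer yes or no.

Capacity violated on 4->sink: flow 8 > capacity 5.

No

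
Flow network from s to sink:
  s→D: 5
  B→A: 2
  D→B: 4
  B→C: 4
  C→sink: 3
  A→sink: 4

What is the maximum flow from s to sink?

4

Augment s→D→B→A→sink: bottleneck 2. Total 2.
Augment s→D→B→C→sink: bottleneck 2. Total 4.
No augmenting path remains in the residual graph.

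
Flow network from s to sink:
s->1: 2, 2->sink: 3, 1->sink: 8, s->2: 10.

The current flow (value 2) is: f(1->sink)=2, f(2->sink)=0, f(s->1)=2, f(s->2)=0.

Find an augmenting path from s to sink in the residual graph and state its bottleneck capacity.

s->2->sink, bottleneck 3

Residual along s->2->sink: s->2: 10, 2->sink: 3.
Bottleneck = min = 3.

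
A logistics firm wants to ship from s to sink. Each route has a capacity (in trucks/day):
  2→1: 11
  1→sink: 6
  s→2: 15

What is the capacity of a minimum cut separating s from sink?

6

Max flow = 6 (via 1 augmenting path).
In the residual at optimum, the set reachable from s is {1, 2, s}.
Cut edges: 1→sink (cap 6). Sum = 6.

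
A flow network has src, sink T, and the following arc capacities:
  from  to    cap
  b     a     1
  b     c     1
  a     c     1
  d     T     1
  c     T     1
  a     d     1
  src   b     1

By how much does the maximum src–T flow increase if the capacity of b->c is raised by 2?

Original max flow = 1.
Edge b->c does not cross the min cut (source side {src}), so extra capacity there cannot help.
New max flow = 1. Increase = 0.

0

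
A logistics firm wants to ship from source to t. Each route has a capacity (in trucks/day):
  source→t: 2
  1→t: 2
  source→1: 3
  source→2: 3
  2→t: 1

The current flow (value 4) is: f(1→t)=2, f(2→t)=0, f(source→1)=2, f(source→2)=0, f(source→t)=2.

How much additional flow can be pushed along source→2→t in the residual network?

1

Residual capacities along the path: source→2: 3, 2→t: 1.
Minimum is 1.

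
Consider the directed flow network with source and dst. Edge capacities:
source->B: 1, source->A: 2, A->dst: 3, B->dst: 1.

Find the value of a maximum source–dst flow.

Augment source->B->dst: bottleneck 1. Total 1.
Augment source->A->dst: bottleneck 2. Total 3.
No augmenting path remains in the residual graph.

3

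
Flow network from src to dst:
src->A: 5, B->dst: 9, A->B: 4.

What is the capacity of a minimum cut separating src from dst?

Max flow = 4 (via 1 augmenting path).
In the residual at optimum, the set reachable from src is {A, src}.
Cut edges: A->B (cap 4). Sum = 4.

4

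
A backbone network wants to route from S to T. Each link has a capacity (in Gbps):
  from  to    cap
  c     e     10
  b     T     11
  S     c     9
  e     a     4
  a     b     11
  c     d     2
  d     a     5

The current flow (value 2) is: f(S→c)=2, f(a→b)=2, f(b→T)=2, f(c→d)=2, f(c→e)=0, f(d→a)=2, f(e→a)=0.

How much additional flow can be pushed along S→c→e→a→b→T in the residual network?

4

Residual capacities along the path: S→c: 7, c→e: 10, e→a: 4, a→b: 9, b→T: 9.
Minimum is 4.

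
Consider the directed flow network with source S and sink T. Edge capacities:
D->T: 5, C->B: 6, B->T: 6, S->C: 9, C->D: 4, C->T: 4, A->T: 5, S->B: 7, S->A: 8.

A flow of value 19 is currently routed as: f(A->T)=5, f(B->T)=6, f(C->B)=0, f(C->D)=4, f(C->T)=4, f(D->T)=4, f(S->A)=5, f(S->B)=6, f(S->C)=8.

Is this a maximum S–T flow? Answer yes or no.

Residual reachable from S: {A, B, C, S}; T is not reachable.
Saturated cut: C->D, C->T, B->T, A->T with total capacity 19 = current flow value. Flow is maximum.

Yes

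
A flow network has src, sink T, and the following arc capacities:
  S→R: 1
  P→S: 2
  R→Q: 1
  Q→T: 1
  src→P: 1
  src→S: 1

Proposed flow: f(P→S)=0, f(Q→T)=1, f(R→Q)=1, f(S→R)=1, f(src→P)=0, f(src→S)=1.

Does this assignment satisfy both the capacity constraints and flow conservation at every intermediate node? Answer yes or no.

Yes

Every edge has 0 ≤ f(e) ≤ cap(e).
At each intermediate node, inflow equals outflow.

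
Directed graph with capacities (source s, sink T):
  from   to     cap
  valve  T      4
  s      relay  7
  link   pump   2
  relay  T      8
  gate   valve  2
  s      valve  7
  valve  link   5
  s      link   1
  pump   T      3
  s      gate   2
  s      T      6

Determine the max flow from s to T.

19

Augment s->T: bottleneck 6. Total 6.
Augment s->relay->T: bottleneck 7. Total 13.
Augment s->valve->T: bottleneck 4. Total 17.
Augment s->link->pump->T: bottleneck 1. Total 18.
Augment s->valve->link->pump->T: bottleneck 1. Total 19.
No augmenting path remains in the residual graph.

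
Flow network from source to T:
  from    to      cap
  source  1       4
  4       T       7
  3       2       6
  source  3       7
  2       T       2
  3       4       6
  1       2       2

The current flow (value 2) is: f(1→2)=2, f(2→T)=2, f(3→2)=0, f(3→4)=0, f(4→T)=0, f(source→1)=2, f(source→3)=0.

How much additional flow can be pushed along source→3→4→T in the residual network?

Residual capacities along the path: source→3: 7, 3→4: 6, 4→T: 7.
Minimum is 6.

6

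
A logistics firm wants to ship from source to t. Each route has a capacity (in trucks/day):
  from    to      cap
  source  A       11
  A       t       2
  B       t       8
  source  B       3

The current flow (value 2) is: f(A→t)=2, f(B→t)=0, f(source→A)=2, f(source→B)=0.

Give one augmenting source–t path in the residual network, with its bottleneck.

source→B→t, bottleneck 3

Residual along source→B→t: source→B: 3, B→t: 8.
Bottleneck = min = 3.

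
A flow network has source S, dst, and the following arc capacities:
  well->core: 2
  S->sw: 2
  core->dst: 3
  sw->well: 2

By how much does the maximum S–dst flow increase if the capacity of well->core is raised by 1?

Original max flow = 2.
Edge well->core does not cross the min cut (source side {S}), so extra capacity there cannot help.
New max flow = 2. Increase = 0.

0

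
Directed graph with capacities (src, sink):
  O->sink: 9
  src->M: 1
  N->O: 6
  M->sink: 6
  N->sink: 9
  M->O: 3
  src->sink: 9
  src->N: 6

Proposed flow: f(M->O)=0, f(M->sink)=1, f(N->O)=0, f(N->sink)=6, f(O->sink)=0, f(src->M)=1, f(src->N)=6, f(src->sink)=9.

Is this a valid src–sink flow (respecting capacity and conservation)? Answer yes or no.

Yes

Every edge has 0 ≤ f(e) ≤ cap(e).
At each intermediate node, inflow equals outflow.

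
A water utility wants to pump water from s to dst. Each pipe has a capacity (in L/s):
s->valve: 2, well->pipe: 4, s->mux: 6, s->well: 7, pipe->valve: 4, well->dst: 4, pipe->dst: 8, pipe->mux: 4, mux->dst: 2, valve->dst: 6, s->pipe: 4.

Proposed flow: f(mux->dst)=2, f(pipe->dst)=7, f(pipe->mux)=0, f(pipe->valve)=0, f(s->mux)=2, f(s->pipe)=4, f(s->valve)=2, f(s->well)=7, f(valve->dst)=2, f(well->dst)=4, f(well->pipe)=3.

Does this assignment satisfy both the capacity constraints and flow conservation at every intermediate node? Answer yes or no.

Every edge has 0 ≤ f(e) ≤ cap(e).
At each intermediate node, inflow equals outflow.

Yes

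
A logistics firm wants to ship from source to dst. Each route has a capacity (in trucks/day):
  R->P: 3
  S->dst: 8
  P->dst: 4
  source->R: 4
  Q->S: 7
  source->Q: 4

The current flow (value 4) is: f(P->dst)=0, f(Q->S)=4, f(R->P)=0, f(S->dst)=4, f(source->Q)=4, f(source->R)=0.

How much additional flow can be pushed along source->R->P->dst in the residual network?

Residual capacities along the path: source->R: 4, R->P: 3, P->dst: 4.
Minimum is 3.

3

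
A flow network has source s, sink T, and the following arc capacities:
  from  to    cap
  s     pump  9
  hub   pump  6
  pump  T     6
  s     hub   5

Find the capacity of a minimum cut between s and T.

Max flow = 6 (via 1 augmenting path).
In the residual at optimum, the set reachable from s is {hub, pump, s}.
Cut edges: pump->T (cap 6). Sum = 6.

6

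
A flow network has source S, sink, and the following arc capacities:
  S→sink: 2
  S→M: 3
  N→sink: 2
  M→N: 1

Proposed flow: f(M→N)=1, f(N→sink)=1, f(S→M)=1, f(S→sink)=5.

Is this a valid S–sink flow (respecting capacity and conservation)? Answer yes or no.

No

Capacity violated on S→sink: flow 5 > capacity 2.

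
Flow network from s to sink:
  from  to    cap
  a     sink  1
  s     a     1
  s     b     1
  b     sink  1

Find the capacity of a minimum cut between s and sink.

Max flow = 2 (via 2 augmenting paths).
In the residual at optimum, the set reachable from s is {s}.
Cut edges: s->b (cap 1), s->a (cap 1). Sum = 2.

2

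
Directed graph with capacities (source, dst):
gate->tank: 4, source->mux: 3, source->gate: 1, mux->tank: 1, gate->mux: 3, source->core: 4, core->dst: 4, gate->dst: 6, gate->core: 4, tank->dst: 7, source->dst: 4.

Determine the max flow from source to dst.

Augment source->dst: bottleneck 4. Total 4.
Augment source->gate->dst: bottleneck 1. Total 5.
Augment source->core->dst: bottleneck 4. Total 9.
Augment source->mux->tank->dst: bottleneck 1. Total 10.
No augmenting path remains in the residual graph.

10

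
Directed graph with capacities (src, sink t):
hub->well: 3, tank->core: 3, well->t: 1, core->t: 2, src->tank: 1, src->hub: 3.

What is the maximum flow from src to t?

2

Augment src->hub->well->t: bottleneck 1. Total 1.
Augment src->tank->core->t: bottleneck 1. Total 2.
No augmenting path remains in the residual graph.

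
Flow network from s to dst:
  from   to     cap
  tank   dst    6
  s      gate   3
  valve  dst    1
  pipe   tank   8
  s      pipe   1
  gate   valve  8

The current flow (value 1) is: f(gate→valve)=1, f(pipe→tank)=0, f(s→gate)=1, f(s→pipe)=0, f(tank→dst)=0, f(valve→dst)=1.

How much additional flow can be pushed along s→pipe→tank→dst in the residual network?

1

Residual capacities along the path: s→pipe: 1, pipe→tank: 8, tank→dst: 6.
Minimum is 1.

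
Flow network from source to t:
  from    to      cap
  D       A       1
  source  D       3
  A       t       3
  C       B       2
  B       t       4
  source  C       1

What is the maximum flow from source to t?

2

Augment source->C->B->t: bottleneck 1. Total 1.
Augment source->D->A->t: bottleneck 1. Total 2.
No augmenting path remains in the residual graph.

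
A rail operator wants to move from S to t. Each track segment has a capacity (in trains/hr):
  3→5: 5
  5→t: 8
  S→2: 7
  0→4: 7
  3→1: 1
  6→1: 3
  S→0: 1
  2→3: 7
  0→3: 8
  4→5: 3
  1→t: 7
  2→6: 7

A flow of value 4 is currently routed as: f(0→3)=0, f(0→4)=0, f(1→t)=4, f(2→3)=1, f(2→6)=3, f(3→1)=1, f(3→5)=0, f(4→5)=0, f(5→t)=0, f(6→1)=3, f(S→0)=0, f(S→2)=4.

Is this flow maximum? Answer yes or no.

Residual path S→2→3→5→t has bottleneck 3 > 0.
Pushing 3 along it raises the flow to 7, so the given flow is not maximum.

No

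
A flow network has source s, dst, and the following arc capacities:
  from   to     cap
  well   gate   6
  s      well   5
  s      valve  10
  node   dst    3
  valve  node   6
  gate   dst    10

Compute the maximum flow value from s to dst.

8

Augment s->well->gate->dst: bottleneck 5. Total 5.
Augment s->valve->node->dst: bottleneck 3. Total 8.
No augmenting path remains in the residual graph.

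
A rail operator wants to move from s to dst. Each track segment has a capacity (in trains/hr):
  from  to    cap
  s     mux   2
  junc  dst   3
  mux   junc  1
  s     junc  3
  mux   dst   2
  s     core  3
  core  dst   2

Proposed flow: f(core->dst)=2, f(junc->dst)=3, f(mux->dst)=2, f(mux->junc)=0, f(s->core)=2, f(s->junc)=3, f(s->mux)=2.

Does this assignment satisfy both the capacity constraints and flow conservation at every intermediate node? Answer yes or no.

Every edge has 0 ≤ f(e) ≤ cap(e).
At each intermediate node, inflow equals outflow.

Yes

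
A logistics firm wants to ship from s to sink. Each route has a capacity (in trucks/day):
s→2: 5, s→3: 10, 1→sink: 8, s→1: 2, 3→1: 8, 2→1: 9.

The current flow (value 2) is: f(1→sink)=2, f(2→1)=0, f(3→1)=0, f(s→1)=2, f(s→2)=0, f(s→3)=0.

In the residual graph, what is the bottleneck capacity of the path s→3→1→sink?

6

Residual capacities along the path: s→3: 10, 3→1: 8, 1→sink: 6.
Minimum is 6.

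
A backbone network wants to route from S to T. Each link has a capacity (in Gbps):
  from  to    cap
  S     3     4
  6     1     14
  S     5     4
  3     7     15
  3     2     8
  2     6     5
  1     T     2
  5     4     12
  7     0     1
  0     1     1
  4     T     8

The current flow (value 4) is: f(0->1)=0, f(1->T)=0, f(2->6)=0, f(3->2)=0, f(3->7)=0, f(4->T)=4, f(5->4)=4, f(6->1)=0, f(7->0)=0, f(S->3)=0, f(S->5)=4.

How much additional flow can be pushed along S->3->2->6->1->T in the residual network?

Residual capacities along the path: S->3: 4, 3->2: 8, 2->6: 5, 6->1: 14, 1->T: 2.
Minimum is 2.

2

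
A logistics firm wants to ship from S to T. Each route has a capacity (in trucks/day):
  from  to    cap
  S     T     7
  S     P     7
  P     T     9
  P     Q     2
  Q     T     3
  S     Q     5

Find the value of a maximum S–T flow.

Augment S->T: bottleneck 7. Total 7.
Augment S->P->T: bottleneck 7. Total 14.
Augment S->Q->T: bottleneck 3. Total 17.
No augmenting path remains in the residual graph.

17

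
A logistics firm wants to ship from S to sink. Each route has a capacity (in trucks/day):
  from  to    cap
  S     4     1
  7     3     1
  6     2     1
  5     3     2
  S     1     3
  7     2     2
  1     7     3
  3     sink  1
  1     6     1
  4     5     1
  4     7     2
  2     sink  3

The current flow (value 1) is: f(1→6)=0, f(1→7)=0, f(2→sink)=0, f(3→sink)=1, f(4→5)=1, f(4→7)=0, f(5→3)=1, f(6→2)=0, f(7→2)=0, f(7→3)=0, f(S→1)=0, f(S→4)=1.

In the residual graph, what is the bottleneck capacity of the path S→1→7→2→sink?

2

Residual capacities along the path: S→1: 3, 1→7: 3, 7→2: 2, 2→sink: 3.
Minimum is 2.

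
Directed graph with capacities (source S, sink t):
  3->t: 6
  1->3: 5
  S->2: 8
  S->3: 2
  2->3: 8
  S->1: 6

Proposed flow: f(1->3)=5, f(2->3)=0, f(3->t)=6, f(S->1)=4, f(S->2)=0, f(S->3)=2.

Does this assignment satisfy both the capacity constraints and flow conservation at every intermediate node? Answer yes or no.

Conservation fails at 1: inflow 4 ≠ outflow 5.

No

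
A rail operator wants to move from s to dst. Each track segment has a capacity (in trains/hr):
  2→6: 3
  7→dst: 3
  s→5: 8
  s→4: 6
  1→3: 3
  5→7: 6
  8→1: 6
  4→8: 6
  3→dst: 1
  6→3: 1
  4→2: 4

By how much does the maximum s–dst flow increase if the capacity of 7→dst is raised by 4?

3

Original max flow = 4.
After raising cap(7→dst), augmenting paths through that edge carry 3 more units.
New max flow = 7. Increase = 3.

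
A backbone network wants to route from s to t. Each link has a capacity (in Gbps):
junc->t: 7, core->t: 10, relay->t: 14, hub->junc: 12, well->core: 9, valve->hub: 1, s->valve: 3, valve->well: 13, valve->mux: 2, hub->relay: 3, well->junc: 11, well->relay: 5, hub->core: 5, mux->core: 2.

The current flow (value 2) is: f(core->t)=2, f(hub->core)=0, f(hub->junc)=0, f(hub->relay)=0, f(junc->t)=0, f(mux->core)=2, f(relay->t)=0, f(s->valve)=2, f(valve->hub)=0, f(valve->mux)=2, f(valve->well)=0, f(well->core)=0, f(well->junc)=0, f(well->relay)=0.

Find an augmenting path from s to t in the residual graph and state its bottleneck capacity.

Residual along s->valve->well->relay->t: s->valve: 1, valve->well: 13, well->relay: 5, relay->t: 14.
Bottleneck = min = 1.

s->valve->well->relay->t, bottleneck 1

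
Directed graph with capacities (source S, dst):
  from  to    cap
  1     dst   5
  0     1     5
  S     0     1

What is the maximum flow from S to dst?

1

Augment S→0→1→dst: bottleneck 1. Total 1.
No augmenting path remains in the residual graph.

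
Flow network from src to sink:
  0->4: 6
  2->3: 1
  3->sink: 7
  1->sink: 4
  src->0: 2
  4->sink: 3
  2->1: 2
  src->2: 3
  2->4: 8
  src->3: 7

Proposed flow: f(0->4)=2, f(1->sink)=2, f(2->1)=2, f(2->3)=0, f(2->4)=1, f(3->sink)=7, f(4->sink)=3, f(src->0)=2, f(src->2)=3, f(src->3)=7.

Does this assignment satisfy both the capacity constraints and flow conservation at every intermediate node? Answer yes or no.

Every edge has 0 ≤ f(e) ≤ cap(e).
At each intermediate node, inflow equals outflow.

Yes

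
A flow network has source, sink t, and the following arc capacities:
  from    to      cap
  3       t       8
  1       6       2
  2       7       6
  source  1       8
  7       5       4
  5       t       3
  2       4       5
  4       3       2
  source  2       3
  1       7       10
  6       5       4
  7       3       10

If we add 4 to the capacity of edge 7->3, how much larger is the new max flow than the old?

0

Original max flow = 11.
Edge 7->3 does not cross the min cut (source side {source}), so extra capacity there cannot help.
New max flow = 11. Increase = 0.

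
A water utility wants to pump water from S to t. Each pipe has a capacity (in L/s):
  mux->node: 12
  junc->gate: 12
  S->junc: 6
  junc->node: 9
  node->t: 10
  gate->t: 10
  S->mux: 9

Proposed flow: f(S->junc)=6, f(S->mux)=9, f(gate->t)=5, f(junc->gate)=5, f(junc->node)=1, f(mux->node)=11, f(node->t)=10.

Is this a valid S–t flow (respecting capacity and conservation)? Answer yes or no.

Conservation fails at mux: inflow 9 ≠ outflow 11.

No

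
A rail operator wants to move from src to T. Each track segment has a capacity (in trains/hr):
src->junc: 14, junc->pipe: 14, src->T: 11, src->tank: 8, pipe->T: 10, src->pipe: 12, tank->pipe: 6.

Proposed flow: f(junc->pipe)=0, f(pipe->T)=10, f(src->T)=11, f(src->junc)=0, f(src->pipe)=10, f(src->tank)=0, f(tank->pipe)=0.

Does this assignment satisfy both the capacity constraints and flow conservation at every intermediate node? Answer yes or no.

Yes

Every edge has 0 ≤ f(e) ≤ cap(e).
At each intermediate node, inflow equals outflow.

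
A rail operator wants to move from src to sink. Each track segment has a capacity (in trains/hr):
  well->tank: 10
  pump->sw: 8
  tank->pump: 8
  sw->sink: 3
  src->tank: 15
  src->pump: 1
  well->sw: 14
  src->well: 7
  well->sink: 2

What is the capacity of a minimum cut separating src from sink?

5

Max flow = 5 (via 2 augmenting paths).
In the residual at optimum, the set reachable from src is {pump, src, sw, tank, well}.
Cut edges: well->sink (cap 2), sw->sink (cap 3). Sum = 5.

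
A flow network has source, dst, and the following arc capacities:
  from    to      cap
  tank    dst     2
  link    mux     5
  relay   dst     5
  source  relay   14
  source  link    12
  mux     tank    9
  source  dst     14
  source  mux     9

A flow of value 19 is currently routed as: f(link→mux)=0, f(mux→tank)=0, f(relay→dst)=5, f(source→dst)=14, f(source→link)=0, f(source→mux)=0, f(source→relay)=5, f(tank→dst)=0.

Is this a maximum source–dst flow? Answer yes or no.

Residual path source→mux→tank→dst has bottleneck 2 > 0.
Pushing 2 along it raises the flow to 21, so the given flow is not maximum.

No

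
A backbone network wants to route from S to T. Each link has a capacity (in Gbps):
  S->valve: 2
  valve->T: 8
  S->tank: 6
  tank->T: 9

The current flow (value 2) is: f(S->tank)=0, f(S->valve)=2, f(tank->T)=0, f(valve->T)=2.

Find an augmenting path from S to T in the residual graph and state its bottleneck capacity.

Residual along S->tank->T: S->tank: 6, tank->T: 9.
Bottleneck = min = 6.

S->tank->T, bottleneck 6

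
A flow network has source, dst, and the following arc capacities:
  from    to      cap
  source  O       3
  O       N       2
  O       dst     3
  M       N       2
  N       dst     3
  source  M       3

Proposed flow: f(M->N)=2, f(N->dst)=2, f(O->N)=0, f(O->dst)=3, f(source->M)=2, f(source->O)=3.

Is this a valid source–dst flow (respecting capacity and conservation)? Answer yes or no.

Every edge has 0 ≤ f(e) ≤ cap(e).
At each intermediate node, inflow equals outflow.

Yes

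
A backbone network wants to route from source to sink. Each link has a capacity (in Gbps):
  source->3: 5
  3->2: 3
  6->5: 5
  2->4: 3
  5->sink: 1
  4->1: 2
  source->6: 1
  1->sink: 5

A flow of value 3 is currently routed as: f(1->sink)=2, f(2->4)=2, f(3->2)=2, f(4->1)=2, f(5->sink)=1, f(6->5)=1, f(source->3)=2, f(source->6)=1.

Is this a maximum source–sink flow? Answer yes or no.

Yes

Residual reachable from source: {2, 3, 4, source}; sink is not reachable.
Saturated cut: 4->1, source->6 with total capacity 3 = current flow value. Flow is maximum.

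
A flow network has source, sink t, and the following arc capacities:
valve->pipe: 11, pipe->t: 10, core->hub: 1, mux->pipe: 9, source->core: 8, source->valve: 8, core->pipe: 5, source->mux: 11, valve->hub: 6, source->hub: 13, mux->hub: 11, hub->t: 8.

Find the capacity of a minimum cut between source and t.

18

Max flow = 18 (via 3 augmenting paths).
In the residual at optimum, the set reachable from source is {core, hub, mux, pipe, source, valve}.
Cut edges: pipe->t (cap 10), hub->t (cap 8). Sum = 18.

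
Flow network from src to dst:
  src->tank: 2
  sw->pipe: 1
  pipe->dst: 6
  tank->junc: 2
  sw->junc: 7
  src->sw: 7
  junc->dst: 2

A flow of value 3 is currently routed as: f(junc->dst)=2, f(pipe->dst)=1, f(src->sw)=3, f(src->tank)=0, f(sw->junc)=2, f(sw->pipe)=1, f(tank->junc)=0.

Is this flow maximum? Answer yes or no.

Residual reachable from src: {junc, src, sw, tank}; dst is not reachable.
Saturated cut: sw->pipe, junc->dst with total capacity 3 = current flow value. Flow is maximum.

Yes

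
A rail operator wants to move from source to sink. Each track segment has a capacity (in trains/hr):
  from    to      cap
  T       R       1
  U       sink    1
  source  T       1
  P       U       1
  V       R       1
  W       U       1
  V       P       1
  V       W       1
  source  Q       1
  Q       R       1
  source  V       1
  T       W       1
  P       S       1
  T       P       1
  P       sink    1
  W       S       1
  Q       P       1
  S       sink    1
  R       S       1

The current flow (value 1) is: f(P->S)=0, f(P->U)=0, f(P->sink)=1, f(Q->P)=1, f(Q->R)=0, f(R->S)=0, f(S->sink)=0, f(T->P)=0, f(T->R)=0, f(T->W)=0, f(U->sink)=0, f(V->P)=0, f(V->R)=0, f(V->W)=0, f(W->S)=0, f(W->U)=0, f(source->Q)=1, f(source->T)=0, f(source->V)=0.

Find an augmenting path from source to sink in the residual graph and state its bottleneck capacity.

Residual along source->V->R->S->sink: source->V: 1, V->R: 1, R->S: 1, S->sink: 1.
Bottleneck = min = 1.

source->V->R->S->sink, bottleneck 1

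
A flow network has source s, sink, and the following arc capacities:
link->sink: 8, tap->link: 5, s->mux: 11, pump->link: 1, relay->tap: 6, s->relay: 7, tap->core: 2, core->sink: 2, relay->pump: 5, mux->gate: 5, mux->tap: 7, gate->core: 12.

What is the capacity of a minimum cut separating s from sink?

8

Max flow = 8 (via 3 augmenting paths).
In the residual at optimum, the set reachable from s is {core, gate, mux, pump, relay, s, tap}.
Cut edges: tap->link (cap 5), core->sink (cap 2), pump->link (cap 1). Sum = 8.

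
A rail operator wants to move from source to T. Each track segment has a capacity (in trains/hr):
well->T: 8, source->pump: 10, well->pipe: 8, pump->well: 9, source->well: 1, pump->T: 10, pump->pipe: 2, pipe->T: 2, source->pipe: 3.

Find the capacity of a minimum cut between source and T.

Max flow = 13 (via 3 augmenting paths).
In the residual at optimum, the set reachable from source is {pipe, source}.
Cut edges: source->pump (cap 10), source->well (cap 1), pipe->T (cap 2). Sum = 13.

13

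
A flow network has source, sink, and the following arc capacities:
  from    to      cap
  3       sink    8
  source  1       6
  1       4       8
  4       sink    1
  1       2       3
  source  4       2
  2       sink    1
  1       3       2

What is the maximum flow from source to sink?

Augment source→4→sink: bottleneck 1. Total 1.
Augment source→1→3→sink: bottleneck 2. Total 3.
Augment source→1→2→sink: bottleneck 1. Total 4.
No augmenting path remains in the residual graph.

4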